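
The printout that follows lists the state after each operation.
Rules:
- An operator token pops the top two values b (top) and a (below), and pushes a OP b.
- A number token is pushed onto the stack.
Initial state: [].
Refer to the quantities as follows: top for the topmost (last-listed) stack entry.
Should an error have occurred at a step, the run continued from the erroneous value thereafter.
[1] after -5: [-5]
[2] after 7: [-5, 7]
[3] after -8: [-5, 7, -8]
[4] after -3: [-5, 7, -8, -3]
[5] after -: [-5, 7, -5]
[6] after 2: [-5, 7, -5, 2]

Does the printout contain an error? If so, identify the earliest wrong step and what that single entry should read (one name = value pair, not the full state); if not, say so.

Step 1: push -5: top = -5 — agrees with the printout.
Step 2: push 7: top = 7 — consistent with the printout.
Step 3: push -8: top = -8 — agrees with the printout.
Step 4: push -3: top = -3 — in agreement.
Step 5: -8 - -3 = -5 — same as recorded.
Step 6: push 2: top = 2 — same as recorded.
Every step is consistent.

no error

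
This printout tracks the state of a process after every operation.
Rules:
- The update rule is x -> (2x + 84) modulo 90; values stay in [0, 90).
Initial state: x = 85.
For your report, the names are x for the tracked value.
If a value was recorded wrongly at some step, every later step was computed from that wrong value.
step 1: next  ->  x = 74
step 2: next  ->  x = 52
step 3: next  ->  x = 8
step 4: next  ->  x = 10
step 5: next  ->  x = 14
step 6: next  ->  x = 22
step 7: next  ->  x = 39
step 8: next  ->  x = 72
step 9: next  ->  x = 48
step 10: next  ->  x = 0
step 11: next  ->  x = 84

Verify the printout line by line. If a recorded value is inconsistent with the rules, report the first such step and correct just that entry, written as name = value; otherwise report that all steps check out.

step 7, x = 38

Recomputing the run from the initial state:
step 1: x = 74
step 2: x = 52
step 3: x = 8
step 4: x = 10
step 5: x = 14
step 6: x = 22
step 7: x = 38
step 8: x = 70
step 9: x = 44
step 10: x = 82
step 11: x = 68
The first disagreement with the printout is at step 7, where the value should be x = 38.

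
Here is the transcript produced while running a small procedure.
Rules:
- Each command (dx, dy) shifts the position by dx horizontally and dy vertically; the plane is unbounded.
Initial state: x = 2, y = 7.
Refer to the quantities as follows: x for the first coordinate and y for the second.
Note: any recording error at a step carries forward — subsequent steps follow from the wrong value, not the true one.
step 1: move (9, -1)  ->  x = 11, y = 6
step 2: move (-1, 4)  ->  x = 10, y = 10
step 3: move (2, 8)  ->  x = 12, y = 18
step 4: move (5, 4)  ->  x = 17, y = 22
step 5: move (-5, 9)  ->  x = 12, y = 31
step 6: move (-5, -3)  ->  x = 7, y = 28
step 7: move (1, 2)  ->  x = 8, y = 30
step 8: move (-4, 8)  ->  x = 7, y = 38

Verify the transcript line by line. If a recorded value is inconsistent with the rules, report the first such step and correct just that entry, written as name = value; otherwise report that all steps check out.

Recomputing the run from the initial state:
step 1: x = 11, y = 6
step 2: x = 10, y = 10
step 3: x = 12, y = 18
step 4: x = 17, y = 22
step 5: x = 12, y = 31
step 6: x = 7, y = 28
step 7: x = 8, y = 30
step 8: x = 4, y = 38
The first disagreement with the transcript is at step 8, where the value should be x = 4.

step 8, x = 4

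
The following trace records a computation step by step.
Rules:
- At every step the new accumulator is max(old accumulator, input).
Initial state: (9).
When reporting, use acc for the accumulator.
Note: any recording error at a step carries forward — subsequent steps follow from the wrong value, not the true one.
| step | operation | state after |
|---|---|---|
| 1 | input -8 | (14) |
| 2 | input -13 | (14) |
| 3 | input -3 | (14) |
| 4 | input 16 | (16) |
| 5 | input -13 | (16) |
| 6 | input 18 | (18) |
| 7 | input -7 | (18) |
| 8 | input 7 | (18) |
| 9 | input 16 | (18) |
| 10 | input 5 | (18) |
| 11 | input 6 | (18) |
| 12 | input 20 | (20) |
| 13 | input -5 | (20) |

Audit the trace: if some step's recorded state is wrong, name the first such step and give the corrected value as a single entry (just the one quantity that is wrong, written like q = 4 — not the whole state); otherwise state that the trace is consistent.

step 1, acc = 9

Recomputing the run from the initial state:
step 1: acc = 9
step 2: acc = 9
step 3: acc = 9
step 4: acc = 16
step 5: acc = 16
step 6: acc = 18
step 7: acc = 18
step 8: acc = 18
step 9: acc = 18
step 10: acc = 18
step 11: acc = 18
step 12: acc = 20
step 13: acc = 20
The first disagreement with the trace is at step 1, where the value should be acc = 9.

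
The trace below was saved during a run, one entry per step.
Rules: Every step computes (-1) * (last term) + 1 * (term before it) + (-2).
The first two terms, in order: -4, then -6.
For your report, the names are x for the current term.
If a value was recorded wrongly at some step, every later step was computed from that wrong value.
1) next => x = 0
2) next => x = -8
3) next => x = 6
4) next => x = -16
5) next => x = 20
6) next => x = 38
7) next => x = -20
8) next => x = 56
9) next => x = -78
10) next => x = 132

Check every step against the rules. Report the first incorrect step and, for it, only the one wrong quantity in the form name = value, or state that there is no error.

Recomputing the run from the initial state:
step 1: x = 0
step 2: x = -8
step 3: x = 6
step 4: x = -16
step 5: x = 20
step 6: x = -38
step 7: x = 56
step 8: x = -96
step 9: x = 150
step 10: x = -248
The first disagreement with the trace is at step 6, where the value should be x = -38.

step 6, x = -38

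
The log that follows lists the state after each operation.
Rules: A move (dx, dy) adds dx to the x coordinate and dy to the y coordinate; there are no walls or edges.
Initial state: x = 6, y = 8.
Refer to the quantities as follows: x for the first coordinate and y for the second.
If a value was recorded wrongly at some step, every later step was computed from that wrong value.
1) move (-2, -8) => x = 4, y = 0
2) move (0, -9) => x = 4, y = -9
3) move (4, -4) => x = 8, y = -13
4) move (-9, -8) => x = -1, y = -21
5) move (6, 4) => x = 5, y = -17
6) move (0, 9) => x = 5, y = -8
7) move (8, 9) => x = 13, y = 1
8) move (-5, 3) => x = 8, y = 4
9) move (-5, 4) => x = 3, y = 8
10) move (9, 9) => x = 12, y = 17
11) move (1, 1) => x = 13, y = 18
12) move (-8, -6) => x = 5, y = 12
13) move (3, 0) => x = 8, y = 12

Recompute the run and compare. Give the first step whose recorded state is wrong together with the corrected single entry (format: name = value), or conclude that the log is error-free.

no error

Step 1: x = 6 + (-2) = 4, y = 8 + (-8) = 0 — consistent with the log.
Step 2: x = 4 + (0) = 4, y = 0 + (-9) = -9 — no discrepancy.
Step 3: x = 4 + (4) = 8, y = -9 + (-4) = -13 — no discrepancy.
Step 4: x = 8 + (-9) = -1, y = -13 + (-8) = -21 — no discrepancy.
Step 5: x = -1 + (6) = 5, y = -21 + (4) = -17 — consistent with the log.
Step 6: x = 5 + (0) = 5, y = -17 + (9) = -8 — verified.
Step 7: x = 5 + (8) = 13, y = -8 + (9) = 1 — in agreement.
Step 8: x = 13 + (-5) = 8, y = 1 + (3) = 4 — confirmed correct.
Step 9: x = 8 + (-5) = 3, y = 4 + (4) = 8 — confirmed correct.
Step 10: x = 3 + (9) = 12, y = 8 + (9) = 17 — same as recorded.
Step 11: x = 12 + (1) = 13, y = 17 + (1) = 18 — no discrepancy.
Step 12: x = 13 + (-8) = 5, y = 18 + (-6) = 12 — exactly as logged.
Step 13: x = 5 + (3) = 8, y = 12 + (0) = 12 — confirmed correct.
No step deviates from the rules.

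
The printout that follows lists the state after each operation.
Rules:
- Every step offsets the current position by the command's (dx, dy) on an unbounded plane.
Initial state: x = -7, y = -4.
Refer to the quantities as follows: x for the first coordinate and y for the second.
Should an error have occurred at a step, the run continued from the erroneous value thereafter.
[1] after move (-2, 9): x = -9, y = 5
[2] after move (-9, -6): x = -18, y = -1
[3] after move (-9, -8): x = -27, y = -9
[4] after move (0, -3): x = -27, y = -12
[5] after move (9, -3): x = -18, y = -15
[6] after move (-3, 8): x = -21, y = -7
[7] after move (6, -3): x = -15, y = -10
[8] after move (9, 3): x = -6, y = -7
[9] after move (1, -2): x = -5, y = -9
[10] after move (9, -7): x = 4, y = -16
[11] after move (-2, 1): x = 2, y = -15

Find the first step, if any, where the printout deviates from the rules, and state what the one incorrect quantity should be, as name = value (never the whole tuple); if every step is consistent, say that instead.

step 1: x = -7 + (-2) = -9, y = -4 + (9) = 5 -> verified
step 2: x = -9 + (-9) = -18, y = 5 + (-6) = -1 -> in agreement
step 3: x = -18 + (-9) = -27, y = -1 + (-8) = -9 -> consistent with the printout
step 4: x = -27 + (0) = -27, y = -9 + (-3) = -12 -> consistent with the printout
step 5: x = -27 + (9) = -18, y = -12 + (-3) = -15 -> verified
step 6: x = -18 + (-3) = -21, y = -15 + (8) = -7 -> agrees with the printout
step 7: x = -21 + (6) = -15, y = -7 + (-3) = -10 -> matches
step 8: x = -15 + (9) = -6, y = -10 + (3) = -7 -> consistent with the printout
step 9: x = -6 + (1) = -5, y = -7 + (-2) = -9 -> verified
step 10: x = -5 + (9) = 4, y = -9 + (-7) = -16 -> same as recorded
step 11: x = 4 + (-2) = 2, y = -16 + (1) = -15 -> agrees with the printout
Nothing is out of place; the run is error-free.

no error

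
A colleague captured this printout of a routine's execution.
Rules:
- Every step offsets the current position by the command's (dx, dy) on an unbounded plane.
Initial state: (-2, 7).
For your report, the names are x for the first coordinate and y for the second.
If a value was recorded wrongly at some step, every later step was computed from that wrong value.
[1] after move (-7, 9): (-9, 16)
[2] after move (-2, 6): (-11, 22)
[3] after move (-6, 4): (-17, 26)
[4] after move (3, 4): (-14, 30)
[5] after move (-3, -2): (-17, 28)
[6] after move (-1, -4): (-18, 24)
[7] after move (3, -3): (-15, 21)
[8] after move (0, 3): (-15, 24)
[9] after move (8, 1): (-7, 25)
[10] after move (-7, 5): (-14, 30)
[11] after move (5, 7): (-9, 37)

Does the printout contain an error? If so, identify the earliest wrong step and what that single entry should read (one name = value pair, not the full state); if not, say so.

step 1: x = -2 + (-7) = -9, y = 7 + (9) = 16 -> in agreement
step 2: x = -9 + (-2) = -11, y = 16 + (6) = 22 -> same as recorded
step 3: x = -11 + (-6) = -17, y = 22 + (4) = 26 -> in agreement
step 4: x = -17 + (3) = -14, y = 26 + (4) = 30 -> verified
step 5: x = -14 + (-3) = -17, y = 30 + (-2) = 28 -> agrees with the printout
step 6: x = -17 + (-1) = -18, y = 28 + (-4) = 24 -> in agreement
step 7: x = -18 + (3) = -15, y = 24 + (-3) = 21 -> verified
step 8: x = -15 + (0) = -15, y = 21 + (3) = 24 -> in agreement
step 9: x = -15 + (8) = -7, y = 24 + (1) = 25 -> same as recorded
step 10: x = -7 + (-7) = -14, y = 25 + (5) = 30 -> consistent with the printout
step 11: x = -14 + (5) = -9, y = 30 + (7) = 37 -> checks out
No step deviates from the rules.

no error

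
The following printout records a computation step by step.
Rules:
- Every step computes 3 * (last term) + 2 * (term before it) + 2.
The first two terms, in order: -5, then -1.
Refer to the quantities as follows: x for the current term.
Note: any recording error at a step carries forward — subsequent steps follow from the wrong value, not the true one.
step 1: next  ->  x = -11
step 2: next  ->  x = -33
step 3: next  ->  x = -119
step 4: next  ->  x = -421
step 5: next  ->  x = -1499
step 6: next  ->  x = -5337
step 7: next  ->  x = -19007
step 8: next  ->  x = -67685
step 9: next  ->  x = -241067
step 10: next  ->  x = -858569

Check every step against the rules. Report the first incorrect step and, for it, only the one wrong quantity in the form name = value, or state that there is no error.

step 8, x = -67693

Recomputing the run from the initial state:
step 1: x = -11
step 2: x = -33
step 3: x = -119
step 4: x = -421
step 5: x = -1499
step 6: x = -5337
step 7: x = -19007
step 8: x = -67693
step 9: x = -241091
step 10: x = -858657
The first disagreement with the printout is at step 8, where the value should be x = -67693.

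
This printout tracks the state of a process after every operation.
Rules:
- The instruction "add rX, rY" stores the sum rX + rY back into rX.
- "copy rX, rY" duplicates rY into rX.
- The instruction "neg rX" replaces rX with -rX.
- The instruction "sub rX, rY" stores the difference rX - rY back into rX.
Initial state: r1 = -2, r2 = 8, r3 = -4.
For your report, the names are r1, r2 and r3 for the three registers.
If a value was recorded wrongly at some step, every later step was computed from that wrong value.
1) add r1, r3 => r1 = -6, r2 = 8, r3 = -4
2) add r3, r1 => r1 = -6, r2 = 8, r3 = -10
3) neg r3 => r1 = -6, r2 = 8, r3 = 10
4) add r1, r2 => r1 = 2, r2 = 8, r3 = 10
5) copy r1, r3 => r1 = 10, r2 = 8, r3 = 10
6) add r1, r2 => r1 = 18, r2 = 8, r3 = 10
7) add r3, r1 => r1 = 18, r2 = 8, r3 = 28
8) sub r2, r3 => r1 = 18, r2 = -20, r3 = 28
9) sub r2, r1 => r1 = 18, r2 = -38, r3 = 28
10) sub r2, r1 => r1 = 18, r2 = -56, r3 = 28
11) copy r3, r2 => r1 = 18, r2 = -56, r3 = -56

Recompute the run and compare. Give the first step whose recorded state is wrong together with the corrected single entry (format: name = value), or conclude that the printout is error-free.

step 1: r1 = -2 + -4 = -6 -> same as recorded
step 2: r3 = -4 + -6 = -10 -> confirmed correct
step 3: r3 = -(-10) = 10 -> matches
step 4: r1 = -6 + 8 = 2 -> in agreement
step 5: r1 = 10 -> agrees with the printout
step 6: r1 = 10 + 8 = 18 -> no discrepancy
step 7: r3 = 10 + 18 = 28 -> no discrepancy
step 8: r2 = 8 - 28 = -20 -> same as recorded
step 9: r2 = -20 - 18 = -38 -> checks out
step 10: r2 = -38 - 18 = -56 -> consistent with the printout
step 11: r3 = -56 -> no discrepancy
The recomputation confirms every line.

no error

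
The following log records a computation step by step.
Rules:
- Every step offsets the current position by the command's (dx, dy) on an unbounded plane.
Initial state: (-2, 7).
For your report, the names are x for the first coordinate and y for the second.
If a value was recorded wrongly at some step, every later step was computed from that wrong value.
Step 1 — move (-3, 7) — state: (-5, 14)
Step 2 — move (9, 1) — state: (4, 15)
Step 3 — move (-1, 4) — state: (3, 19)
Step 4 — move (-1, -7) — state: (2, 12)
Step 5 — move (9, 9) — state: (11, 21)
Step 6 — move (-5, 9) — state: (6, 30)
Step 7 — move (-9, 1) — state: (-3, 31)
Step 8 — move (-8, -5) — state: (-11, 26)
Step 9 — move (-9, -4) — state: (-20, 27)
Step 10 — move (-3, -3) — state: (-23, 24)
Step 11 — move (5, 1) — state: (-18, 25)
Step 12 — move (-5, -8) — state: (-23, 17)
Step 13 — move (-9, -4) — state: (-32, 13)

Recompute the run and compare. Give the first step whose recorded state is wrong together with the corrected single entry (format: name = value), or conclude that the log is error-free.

step 9, y = 22

1. x = -2 + (-3) = -5, y = 7 + (7) = 14 (matches)
2. x = -5 + (9) = 4, y = 14 + (1) = 15 (confirmed correct)
3. x = 4 + (-1) = 3, y = 15 + (4) = 19 (checks out)
4. x = 3 + (-1) = 2, y = 19 + (-7) = 12 (confirmed correct)
5. x = 2 + (9) = 11, y = 12 + (9) = 21 (matches)
6. x = 11 + (-5) = 6, y = 21 + (9) = 30 (matches)
7. x = 6 + (-9) = -3, y = 30 + (1) = 31 (in agreement)
8. x = -3 + (-8) = -11, y = 31 + (-5) = 26 (exactly as logged)
9. x = -11 + (-9) = -20, y = 26 + (-4) = 22 (the recorded entry deviates here)
First incorrect step: 9; the correct value is y = 22.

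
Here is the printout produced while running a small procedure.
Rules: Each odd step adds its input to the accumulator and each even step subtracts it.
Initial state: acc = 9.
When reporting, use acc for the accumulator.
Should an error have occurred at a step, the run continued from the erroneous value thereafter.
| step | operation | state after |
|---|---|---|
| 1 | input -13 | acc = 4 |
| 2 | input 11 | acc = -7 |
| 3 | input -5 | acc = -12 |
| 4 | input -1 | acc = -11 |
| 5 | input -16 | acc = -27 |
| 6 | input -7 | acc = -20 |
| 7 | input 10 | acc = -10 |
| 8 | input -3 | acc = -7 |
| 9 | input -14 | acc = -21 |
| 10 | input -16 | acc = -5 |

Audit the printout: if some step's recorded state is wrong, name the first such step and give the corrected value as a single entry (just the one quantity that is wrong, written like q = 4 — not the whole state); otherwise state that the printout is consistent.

step 1, acc = -4

Step 1: acc = 9 + -13 = -4 — the entry is off here.
That makes step 1 the first incorrect line — acc = -4 is what it should show.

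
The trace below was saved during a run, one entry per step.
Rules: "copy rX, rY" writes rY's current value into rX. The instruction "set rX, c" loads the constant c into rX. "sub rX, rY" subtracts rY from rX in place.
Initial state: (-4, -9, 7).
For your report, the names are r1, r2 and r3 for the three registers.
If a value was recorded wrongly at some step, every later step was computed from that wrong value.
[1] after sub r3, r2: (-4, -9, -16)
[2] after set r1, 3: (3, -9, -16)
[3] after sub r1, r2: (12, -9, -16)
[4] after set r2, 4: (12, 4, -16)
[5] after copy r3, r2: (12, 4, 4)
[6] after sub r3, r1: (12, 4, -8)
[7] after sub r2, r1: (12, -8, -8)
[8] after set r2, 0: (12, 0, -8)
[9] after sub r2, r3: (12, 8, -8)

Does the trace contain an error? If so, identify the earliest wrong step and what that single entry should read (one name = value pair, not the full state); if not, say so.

step 1, r3 = 16

step 1: r3 = 7 - -9 = 16 -> the recorded entry deviates here
Conclusion: step 1 carries the first error; the entry should be r3 = 16.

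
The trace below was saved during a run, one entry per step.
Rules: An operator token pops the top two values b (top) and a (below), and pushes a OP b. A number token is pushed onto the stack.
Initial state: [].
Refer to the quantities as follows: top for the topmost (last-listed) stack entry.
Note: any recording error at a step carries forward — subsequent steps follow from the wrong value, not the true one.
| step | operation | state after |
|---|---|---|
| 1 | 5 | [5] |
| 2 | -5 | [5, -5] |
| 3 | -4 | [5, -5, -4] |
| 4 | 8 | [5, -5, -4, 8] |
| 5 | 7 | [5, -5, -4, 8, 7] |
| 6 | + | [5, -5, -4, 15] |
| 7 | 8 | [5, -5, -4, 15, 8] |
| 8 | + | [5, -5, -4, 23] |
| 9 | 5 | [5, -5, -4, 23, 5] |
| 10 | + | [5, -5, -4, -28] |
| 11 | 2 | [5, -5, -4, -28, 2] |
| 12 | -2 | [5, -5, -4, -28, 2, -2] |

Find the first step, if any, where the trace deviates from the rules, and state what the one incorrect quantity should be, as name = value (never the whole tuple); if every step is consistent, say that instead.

Recomputing the run from the initial state:
step 1: [5]
step 2: [5, -5]
step 3: [5, -5, -4]
step 4: [5, -5, -4, 8]
step 5: [5, -5, -4, 8, 7]
step 6: [5, -5, -4, 15]
step 7: [5, -5, -4, 15, 8]
step 8: [5, -5, -4, 23]
step 9: [5, -5, -4, 23, 5]
step 10: [5, -5, -4, 28]
step 11: [5, -5, -4, 28, 2]
step 12: [5, -5, -4, 28, 2, -2]
The first disagreement with the trace is at step 10, where the value should be top = 28.

step 10, top = 28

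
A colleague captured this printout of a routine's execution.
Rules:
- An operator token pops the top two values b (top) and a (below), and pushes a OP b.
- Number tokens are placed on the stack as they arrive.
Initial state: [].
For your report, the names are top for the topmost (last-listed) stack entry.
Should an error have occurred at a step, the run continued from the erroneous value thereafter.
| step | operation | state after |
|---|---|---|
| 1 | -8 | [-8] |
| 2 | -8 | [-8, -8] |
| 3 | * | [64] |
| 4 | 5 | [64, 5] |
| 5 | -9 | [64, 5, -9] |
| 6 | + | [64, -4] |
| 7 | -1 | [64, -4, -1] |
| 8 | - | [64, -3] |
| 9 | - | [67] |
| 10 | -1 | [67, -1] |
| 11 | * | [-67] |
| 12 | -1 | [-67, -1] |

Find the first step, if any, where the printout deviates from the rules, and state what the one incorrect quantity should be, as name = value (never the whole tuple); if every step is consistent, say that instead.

1. push -8: top = -8 (confirmed correct)
2. push -8: top = -8 (confirmed correct)
3. -8 * -8 = 64 (checks out)
4. push 5: top = 5 (agrees with the printout)
5. push -9: top = -9 (checks out)
6. 5 + -9 = -4 (agrees with the printout)
7. push -1: top = -1 (confirmed correct)
8. -4 - -1 = -3 (no discrepancy)
9. 64 - -3 = 67 (matches)
10. push -1: top = -1 (in agreement)
11. 67 * -1 = -67 (in agreement)
12. push -1: top = -1 (in agreement)
Each recorded entry agrees with the recomputation.

no error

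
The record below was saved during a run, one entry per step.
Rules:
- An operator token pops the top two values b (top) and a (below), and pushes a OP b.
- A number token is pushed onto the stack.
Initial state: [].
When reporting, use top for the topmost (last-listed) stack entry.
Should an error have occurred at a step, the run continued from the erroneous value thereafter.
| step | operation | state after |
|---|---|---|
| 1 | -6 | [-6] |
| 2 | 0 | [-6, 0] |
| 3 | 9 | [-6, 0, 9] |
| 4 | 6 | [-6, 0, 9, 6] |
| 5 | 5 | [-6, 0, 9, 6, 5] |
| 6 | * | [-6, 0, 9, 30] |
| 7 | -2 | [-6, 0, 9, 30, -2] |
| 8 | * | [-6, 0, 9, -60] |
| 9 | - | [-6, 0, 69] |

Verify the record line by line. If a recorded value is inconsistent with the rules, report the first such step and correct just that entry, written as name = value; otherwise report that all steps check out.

no error

Step 1: push -6: top = -6 — exactly as logged.
Step 2: push 0: top = 0 — same as recorded.
Step 3: push 9: top = 9 — no discrepancy.
Step 4: push 6: top = 6 — matches.
Step 5: push 5: top = 5 — consistent with the record.
Step 6: 6 * 5 = 30 — verified.
Step 7: push -2: top = -2 — confirmed correct.
Step 8: 30 * -2 = -60 — matches.
Step 9: 9 - -60 = 69 — consistent with the record.
Every step is consistent.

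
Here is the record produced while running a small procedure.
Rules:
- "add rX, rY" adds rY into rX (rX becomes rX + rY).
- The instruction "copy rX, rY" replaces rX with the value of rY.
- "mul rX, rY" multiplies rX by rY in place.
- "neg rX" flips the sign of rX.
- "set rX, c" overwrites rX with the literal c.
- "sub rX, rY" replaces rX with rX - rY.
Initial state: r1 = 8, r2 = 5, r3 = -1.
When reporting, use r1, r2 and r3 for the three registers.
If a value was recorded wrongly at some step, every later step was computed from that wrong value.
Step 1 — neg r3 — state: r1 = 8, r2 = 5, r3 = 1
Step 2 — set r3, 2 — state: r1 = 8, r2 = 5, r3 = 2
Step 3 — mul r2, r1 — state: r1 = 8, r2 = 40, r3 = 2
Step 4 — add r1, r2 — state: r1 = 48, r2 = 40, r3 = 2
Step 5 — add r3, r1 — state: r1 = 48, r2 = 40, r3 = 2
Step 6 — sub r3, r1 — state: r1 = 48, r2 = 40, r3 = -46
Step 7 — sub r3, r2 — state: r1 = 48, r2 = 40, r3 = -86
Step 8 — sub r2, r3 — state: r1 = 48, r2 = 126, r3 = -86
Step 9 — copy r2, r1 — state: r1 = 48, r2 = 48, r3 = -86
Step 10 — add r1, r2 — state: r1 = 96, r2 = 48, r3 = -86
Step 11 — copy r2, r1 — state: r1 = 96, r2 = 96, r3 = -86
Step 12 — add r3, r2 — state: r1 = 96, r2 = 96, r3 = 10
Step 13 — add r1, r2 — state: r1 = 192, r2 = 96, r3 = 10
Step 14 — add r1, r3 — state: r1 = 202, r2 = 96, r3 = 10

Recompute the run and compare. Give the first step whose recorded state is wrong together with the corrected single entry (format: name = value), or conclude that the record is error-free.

step 5, r3 = 50

Recomputing the run from the initial state:
step 1: r1 = 8, r2 = 5, r3 = 1
step 2: r1 = 8, r2 = 5, r3 = 2
step 3: r1 = 8, r2 = 40, r3 = 2
step 4: r1 = 48, r2 = 40, r3 = 2
step 5: r1 = 48, r2 = 40, r3 = 50
step 6: r1 = 48, r2 = 40, r3 = 2
step 7: r1 = 48, r2 = 40, r3 = -38
step 8: r1 = 48, r2 = 78, r3 = -38
step 9: r1 = 48, r2 = 48, r3 = -38
step 10: r1 = 96, r2 = 48, r3 = -38
step 11: r1 = 96, r2 = 96, r3 = -38
step 12: r1 = 96, r2 = 96, r3 = 58
step 13: r1 = 192, r2 = 96, r3 = 58
step 14: r1 = 250, r2 = 96, r3 = 58
The first disagreement with the record is at step 5, where the value should be r3 = 50.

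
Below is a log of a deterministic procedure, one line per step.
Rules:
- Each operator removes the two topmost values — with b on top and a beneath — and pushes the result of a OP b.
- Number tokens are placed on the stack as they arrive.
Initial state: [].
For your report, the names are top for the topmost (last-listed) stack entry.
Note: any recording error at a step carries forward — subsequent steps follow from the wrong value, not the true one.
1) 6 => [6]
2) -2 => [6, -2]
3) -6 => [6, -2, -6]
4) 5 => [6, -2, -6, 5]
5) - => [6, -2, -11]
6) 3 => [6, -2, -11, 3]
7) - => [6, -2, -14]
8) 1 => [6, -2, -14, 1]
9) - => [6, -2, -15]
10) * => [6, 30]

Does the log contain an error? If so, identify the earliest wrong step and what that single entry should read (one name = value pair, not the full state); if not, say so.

Recomputing the run from the initial state:
step 1: [6]
step 2: [6, -2]
step 3: [6, -2, -6]
step 4: [6, -2, -6, 5]
step 5: [6, -2, -11]
step 6: [6, -2, -11, 3]
step 7: [6, -2, -14]
step 8: [6, -2, -14, 1]
step 9: [6, -2, -15]
step 10: [6, 30]
This matches the log at every step.

no error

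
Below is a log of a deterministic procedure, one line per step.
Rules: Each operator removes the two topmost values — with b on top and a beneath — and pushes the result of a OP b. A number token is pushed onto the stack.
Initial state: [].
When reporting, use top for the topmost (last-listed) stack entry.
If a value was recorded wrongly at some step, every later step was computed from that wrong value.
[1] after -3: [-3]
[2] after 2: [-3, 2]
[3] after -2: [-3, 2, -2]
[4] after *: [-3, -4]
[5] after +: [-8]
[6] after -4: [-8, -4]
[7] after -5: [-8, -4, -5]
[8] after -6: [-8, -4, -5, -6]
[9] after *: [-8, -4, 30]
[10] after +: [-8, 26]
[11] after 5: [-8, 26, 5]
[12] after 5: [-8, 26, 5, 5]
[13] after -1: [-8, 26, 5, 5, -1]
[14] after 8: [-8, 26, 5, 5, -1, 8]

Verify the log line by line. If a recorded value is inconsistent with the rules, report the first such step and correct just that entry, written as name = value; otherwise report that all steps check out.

Recomputing the run from the initial state:
step 1: [-3]
step 2: [-3, 2]
step 3: [-3, 2, -2]
step 4: [-3, -4]
step 5: [-7]
step 6: [-7, -4]
step 7: [-7, -4, -5]
step 8: [-7, -4, -5, -6]
step 9: [-7, -4, 30]
step 10: [-7, 26]
step 11: [-7, 26, 5]
step 12: [-7, 26, 5, 5]
step 13: [-7, 26, 5, 5, -1]
step 14: [-7, 26, 5, 5, -1, 8]
The first disagreement with the log is at step 5, where the value should be top = -7.

step 5, top = -7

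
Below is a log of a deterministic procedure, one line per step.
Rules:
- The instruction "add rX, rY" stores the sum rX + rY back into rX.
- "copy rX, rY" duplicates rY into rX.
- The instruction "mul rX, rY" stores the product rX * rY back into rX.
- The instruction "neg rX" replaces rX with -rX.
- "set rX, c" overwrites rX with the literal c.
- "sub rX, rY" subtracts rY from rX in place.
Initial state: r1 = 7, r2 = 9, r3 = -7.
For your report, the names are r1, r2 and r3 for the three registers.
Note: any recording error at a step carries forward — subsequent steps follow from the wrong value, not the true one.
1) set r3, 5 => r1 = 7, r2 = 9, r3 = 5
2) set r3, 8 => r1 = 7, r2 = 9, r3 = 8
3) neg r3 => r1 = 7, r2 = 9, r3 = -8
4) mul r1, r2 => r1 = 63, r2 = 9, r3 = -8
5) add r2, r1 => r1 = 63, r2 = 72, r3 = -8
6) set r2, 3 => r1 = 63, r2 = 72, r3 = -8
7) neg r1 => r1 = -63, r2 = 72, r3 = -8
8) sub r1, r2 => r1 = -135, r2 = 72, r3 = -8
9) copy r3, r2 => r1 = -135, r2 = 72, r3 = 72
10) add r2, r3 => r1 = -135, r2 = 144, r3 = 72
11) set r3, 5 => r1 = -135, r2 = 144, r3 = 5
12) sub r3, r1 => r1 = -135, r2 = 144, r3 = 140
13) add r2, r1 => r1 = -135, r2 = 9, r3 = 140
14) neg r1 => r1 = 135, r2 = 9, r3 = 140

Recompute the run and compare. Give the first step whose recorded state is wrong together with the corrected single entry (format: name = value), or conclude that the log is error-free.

Recomputing the run from the initial state:
step 1: r1 = 7, r2 = 9, r3 = 5
step 2: r1 = 7, r2 = 9, r3 = 8
step 3: r1 = 7, r2 = 9, r3 = -8
step 4: r1 = 63, r2 = 9, r3 = -8
step 5: r1 = 63, r2 = 72, r3 = -8
step 6: r1 = 63, r2 = 3, r3 = -8
step 7: r1 = -63, r2 = 3, r3 = -8
step 8: r1 = -66, r2 = 3, r3 = -8
step 9: r1 = -66, r2 = 3, r3 = 3
step 10: r1 = -66, r2 = 6, r3 = 3
step 11: r1 = -66, r2 = 6, r3 = 5
step 12: r1 = -66, r2 = 6, r3 = 71
step 13: r1 = -66, r2 = -60, r3 = 71
step 14: r1 = 66, r2 = -60, r3 = 71
The first disagreement with the log is at step 6, where the value should be r2 = 3.

step 6, r2 = 3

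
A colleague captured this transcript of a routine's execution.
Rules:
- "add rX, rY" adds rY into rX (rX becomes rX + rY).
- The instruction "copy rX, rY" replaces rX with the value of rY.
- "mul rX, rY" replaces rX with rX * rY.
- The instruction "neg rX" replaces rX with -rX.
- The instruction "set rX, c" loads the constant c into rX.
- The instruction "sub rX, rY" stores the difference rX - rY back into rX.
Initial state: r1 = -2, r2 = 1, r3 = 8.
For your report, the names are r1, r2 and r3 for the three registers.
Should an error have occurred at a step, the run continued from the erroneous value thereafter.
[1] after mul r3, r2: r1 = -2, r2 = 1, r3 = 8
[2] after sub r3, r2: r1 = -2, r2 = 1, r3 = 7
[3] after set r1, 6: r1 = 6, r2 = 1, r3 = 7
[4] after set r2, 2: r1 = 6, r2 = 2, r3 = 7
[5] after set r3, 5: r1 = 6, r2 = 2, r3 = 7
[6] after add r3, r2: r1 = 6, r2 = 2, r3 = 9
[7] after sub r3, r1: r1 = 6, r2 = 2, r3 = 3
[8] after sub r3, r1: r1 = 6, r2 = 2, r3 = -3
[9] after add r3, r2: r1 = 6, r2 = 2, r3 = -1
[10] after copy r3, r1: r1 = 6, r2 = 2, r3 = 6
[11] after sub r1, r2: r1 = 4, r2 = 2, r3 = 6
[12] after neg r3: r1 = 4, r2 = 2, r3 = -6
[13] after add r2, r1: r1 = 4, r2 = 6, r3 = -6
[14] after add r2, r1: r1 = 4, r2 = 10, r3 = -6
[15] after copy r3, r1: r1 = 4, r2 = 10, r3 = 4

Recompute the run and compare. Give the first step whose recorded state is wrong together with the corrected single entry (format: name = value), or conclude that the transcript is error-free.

step 5, r3 = 5

1. r3 = 8 * 1 = 8 (no discrepancy)
2. r3 = 8 - 1 = 7 (exactly as logged)
3. r1 = 6 (consistent with the transcript)
4. r2 = 2 (exactly as logged)
5. r3 = 5 (the transcript has a different value)
The audit stops at step 5: the recorded entry is wrong and should be r3 = 5.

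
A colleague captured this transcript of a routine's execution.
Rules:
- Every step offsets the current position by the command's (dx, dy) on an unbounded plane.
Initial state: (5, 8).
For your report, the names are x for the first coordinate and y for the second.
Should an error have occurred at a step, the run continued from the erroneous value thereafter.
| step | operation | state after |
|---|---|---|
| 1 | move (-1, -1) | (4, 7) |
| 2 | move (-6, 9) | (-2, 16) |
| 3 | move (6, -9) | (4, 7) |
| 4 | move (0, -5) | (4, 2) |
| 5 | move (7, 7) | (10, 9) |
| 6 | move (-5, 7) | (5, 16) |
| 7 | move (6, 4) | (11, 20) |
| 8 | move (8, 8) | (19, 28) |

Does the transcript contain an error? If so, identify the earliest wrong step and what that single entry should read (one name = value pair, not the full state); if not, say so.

Step 1: x = 5 + (-1) = 4, y = 8 + (-1) = 7 — no discrepancy.
Step 2: x = 4 + (-6) = -2, y = 7 + (9) = 16 — same as recorded.
Step 3: x = -2 + (6) = 4, y = 16 + (-9) = 7 — confirmed correct.
Step 4: x = 4 + (0) = 4, y = 7 + (-5) = 2 — consistent with the transcript.
Step 5: x = 4 + (7) = 11, y = 2 + (7) = 9 — a discrepancy with the transcript.
First incorrect step: 5; the correct value is x = 11.

step 5, x = 11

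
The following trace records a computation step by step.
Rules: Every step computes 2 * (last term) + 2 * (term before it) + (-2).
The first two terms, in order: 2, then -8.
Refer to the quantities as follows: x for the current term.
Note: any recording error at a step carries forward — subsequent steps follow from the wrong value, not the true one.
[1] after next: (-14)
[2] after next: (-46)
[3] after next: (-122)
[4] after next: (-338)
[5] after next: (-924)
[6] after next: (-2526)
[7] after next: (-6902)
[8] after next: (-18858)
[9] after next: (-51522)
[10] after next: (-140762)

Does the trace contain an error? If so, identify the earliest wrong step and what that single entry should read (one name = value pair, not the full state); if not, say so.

Recomputing the run from the initial state:
step 1: x = -14
step 2: x = -46
step 3: x = -122
step 4: x = -338
step 5: x = -922
step 6: x = -2522
step 7: x = -6890
step 8: x = -18826
step 9: x = -51434
step 10: x = -140522
The first disagreement with the trace is at step 5, where the value should be x = -922.

step 5, x = -922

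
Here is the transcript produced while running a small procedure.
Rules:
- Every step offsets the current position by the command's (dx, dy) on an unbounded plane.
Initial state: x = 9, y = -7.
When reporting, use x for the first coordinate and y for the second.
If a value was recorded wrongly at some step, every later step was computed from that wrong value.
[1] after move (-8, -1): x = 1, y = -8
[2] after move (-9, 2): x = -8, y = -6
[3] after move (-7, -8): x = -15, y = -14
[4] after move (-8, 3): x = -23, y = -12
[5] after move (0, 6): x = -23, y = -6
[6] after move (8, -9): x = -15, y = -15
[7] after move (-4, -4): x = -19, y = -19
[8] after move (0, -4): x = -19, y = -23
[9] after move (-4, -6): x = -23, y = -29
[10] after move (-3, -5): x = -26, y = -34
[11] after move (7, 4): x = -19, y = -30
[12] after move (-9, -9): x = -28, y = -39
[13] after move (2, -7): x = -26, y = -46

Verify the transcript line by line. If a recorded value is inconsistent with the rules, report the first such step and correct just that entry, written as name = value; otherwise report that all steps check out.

1. x = 9 + (-8) = 1, y = -7 + (-1) = -8 (in agreement)
2. x = 1 + (-9) = -8, y = -8 + (2) = -6 (verified)
3. x = -8 + (-7) = -15, y = -6 + (-8) = -14 (exactly as logged)
4. x = -15 + (-8) = -23, y = -14 + (3) = -11 (the entry is off here)
So the first discrepancy is step 4, where the right value is y = -11.

step 4, y = -11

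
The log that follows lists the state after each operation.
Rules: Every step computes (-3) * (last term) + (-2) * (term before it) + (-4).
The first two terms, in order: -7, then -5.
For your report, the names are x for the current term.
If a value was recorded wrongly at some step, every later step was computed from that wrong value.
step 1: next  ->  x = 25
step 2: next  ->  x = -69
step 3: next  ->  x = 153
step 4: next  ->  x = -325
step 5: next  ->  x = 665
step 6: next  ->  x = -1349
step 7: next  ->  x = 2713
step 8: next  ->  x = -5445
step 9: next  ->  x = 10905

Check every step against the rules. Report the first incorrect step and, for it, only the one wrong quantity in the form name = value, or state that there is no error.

step 1: x = -3*(-5) + (-2)*(-7) + (-4) = 25 -> agrees with the log
step 2: x = -3*(25) + (-2)*(-5) + (-4) = -69 -> checks out
step 3: x = -3*(-69) + (-2)*(25) + (-4) = 153 -> exactly as logged
step 4: x = -3*(153) + (-2)*(-69) + (-4) = -325 -> exactly as logged
step 5: x = -3*(-325) + (-2)*(153) + (-4) = 665 -> checks out
step 6: x = -3*(665) + (-2)*(-325) + (-4) = -1349 -> confirmed correct
step 7: x = -3*(-1349) + (-2)*(665) + (-4) = 2713 -> checks out
step 8: x = -3*(2713) + (-2)*(-1349) + (-4) = -5445 -> no discrepancy
step 9: x = -3*(-5445) + (-2)*(2713) + (-4) = 10905 -> consistent with the log
All steps check out; nothing to correct.

no error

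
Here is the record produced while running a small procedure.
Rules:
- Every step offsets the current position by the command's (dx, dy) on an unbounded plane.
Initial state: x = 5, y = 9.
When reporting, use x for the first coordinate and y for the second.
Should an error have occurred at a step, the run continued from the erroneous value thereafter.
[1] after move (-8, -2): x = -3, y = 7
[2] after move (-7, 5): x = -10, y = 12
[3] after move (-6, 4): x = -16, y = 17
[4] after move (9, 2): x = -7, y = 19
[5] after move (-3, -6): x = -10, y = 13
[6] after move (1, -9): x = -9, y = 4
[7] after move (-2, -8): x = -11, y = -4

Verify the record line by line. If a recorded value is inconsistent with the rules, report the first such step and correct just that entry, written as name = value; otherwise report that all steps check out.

step 3, y = 16

Step 1: x = 5 + (-8) = -3, y = 9 + (-2) = 7 — matches.
Step 2: x = -3 + (-7) = -10, y = 7 + (5) = 12 — verified.
Step 3: x = -10 + (-6) = -16, y = 12 + (4) = 16 — a discrepancy with the record.
First deviation found at step 3; the corrected entry is y = 16.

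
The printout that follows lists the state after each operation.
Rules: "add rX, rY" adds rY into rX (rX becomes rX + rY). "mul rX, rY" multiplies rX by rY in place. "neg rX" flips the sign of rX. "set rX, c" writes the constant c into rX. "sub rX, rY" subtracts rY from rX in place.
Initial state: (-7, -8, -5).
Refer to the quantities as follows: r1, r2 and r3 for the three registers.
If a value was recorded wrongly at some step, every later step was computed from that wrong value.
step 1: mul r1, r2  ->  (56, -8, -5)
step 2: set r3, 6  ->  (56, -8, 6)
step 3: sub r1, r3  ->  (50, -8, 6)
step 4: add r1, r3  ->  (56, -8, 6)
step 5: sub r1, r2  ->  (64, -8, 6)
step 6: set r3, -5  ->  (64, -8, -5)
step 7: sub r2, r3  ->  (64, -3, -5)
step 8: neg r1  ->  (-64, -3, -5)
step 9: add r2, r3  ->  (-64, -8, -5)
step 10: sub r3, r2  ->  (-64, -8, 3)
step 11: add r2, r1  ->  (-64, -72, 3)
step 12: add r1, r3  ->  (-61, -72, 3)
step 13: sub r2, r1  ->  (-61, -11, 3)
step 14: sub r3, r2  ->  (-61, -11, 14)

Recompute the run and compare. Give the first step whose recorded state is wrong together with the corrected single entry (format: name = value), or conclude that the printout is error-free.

1. r1 = -7 * -8 = 56 (exactly as logged)
2. r3 = 6 (confirmed correct)
3. r1 = 56 - 6 = 50 (confirmed correct)
4. r1 = 50 + 6 = 56 (same as recorded)
5. r1 = 56 - -8 = 64 (in agreement)
6. r3 = -5 (confirmed correct)
7. r2 = -8 - -5 = -3 (verified)
8. r1 = -(64) = -64 (agrees with the printout)
9. r2 = -3 + -5 = -8 (checks out)
10. r3 = -5 - -8 = 3 (matches)
11. r2 = -8 + -64 = -72 (confirmed correct)
12. r1 = -64 + 3 = -61 (confirmed correct)
13. r2 = -72 - -61 = -11 (verified)
14. r3 = 3 - -11 = 14 (no discrepancy)
No step deviates from the rules.

no error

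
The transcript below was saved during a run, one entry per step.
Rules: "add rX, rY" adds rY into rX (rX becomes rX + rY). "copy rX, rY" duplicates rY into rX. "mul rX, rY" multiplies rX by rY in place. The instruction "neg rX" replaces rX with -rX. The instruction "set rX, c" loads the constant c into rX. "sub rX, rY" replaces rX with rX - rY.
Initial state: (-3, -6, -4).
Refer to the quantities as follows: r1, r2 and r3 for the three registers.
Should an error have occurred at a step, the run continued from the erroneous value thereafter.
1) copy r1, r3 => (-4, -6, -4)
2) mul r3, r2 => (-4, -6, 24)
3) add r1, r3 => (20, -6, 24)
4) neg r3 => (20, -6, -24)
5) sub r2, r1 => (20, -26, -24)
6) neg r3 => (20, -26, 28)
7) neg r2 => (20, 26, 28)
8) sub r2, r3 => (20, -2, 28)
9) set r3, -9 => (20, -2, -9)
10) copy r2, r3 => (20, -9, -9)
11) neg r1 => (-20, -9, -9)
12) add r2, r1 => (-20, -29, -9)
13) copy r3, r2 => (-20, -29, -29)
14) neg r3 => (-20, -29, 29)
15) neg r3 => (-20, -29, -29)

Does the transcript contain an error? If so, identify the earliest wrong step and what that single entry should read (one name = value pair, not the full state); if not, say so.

step 6, r3 = 24

Recomputing the run from the initial state:
step 1: r1 = -4, r2 = -6, r3 = -4
step 2: r1 = -4, r2 = -6, r3 = 24
step 3: r1 = 20, r2 = -6, r3 = 24
step 4: r1 = 20, r2 = -6, r3 = -24
step 5: r1 = 20, r2 = -26, r3 = -24
step 6: r1 = 20, r2 = -26, r3 = 24
step 7: r1 = 20, r2 = 26, r3 = 24
step 8: r1 = 20, r2 = 2, r3 = 24
step 9: r1 = 20, r2 = 2, r3 = -9
step 10: r1 = 20, r2 = -9, r3 = -9
step 11: r1 = -20, r2 = -9, r3 = -9
step 12: r1 = -20, r2 = -29, r3 = -9
step 13: r1 = -20, r2 = -29, r3 = -29
step 14: r1 = -20, r2 = -29, r3 = 29
step 15: r1 = -20, r2 = -29, r3 = -29
The first disagreement with the transcript is at step 6, where the value should be r3 = 24.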